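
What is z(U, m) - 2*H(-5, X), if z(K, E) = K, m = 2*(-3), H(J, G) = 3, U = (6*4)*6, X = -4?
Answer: 138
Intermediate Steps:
U = 144 (U = 24*6 = 144)
m = -6
z(U, m) - 2*H(-5, X) = 144 - 2*3 = 144 - 6 = 138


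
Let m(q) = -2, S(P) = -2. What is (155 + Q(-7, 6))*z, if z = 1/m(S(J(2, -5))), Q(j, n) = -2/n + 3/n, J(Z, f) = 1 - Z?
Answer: -931/12 ≈ -77.583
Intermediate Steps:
Q(j, n) = 1/n
z = -½ (z = 1/(-2) = -½ ≈ -0.50000)
(155 + Q(-7, 6))*z = (155 + 1/6)*(-½) = (155 + ⅙)*(-½) = (931/6)*(-½) = -931/12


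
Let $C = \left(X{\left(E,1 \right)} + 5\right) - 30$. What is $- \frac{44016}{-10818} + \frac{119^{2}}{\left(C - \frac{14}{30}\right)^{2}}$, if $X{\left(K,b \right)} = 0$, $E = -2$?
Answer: $\frac{6815262139}{263100972} \approx 25.904$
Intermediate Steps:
$C = -25$ ($C = \left(0 + 5\right) - 30 = 5 - 30 = -25$)
$- \frac{44016}{-10818} + \frac{119^{2}}{\left(C - \frac{14}{30}\right)^{2}} = - \frac{44016}{-10818} + \frac{119^{2}}{\left(-25 - \frac{14}{30}\right)^{2}} = \left(-44016\right) \left(- \frac{1}{10818}\right) + \frac{14161}{\left(-25 - \frac{7}{15}\right)^{2}} = \frac{7336}{1803} + \frac{14161}{\left(-25 - \frac{7}{15}\right)^{2}} = \frac{7336}{1803} + \frac{14161}{\left(- \frac{382}{15}\right)^{2}} = \frac{7336}{1803} + \frac{14161}{\frac{145924}{225}} = \frac{7336}{1803} + 14161 \cdot \frac{225}{145924} = \frac{7336}{1803} + \frac{3186225}{145924} = \frac{6815262139}{263100972}$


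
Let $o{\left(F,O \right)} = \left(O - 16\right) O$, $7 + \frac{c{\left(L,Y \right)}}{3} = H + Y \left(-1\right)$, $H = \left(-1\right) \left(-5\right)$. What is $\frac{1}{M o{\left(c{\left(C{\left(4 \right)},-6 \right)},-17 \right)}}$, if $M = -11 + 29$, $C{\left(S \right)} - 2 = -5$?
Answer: $\frac{1}{10098} \approx 9.903 \cdot 10^{-5}$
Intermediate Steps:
$H = 5$
$C{\left(S \right)} = -3$ ($C{\left(S \right)} = 2 - 5 = -3$)
$c{\left(L,Y \right)} = -6 - 3 Y$ ($c{\left(L,Y \right)} = -21 + 3 \left(5 + Y \left(-1\right)\right) = -21 + 3 \left(5 - Y\right) = -21 - \left(-15 + 3 Y\right) = -6 - 3 Y$)
$o{\left(F,O \right)} = O \left(-16 + O\right)$ ($o{\left(F,O \right)} = \left(O - 16\right) O = \left(-16 + O\right) O = O \left(-16 + O\right)$)
$M = 18$
$\frac{1}{M o{\left(c{\left(C{\left(4 \right)},-6 \right)},-17 \right)}} = \frac{1}{18 \left(- 17 \left(-16 - 17\right)\right)} = \frac{1}{18 \left(\left(-17\right) \left(-33\right)\right)} = \frac{1}{18 \cdot 561} = \frac{1}{10098}$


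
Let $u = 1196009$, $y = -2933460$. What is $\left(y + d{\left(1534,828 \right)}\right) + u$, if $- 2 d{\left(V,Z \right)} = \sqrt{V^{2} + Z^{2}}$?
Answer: $-1737451 - \sqrt{759685} \approx -1.7383 \cdot 10^{6}$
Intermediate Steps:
$d{\left(V,Z \right)} = - \frac{\sqrt{V^{2} + Z^{2}}}{2}$
$\left(y + d{\left(1534,828 \right)}\right) + u = \left(-2933460 - \frac{\sqrt{1534^{2} + 828^{2}}}{2}\right) + 1196009 = \left(-2933460 - \frac{\sqrt{2353156 + 685584}}{2}\right) + 1196009 = \left(-2933460 - \frac{\sqrt{3038740}}{2}\right) + 1196009 = \left(-2933460 - \frac{2 \sqrt{759685}}{2}\right) + 1196009 = \left(-2933460 - \sqrt{759685}\right) + 1196009 = -1737451 - \sqrt{759685}$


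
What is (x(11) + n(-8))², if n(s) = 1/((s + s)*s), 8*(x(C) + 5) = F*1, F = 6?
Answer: 294849/16384 ≈ 17.996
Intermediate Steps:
x(C) = -17/4 (x(C) = -5 + (6*1)/8 = -5 + (⅛)*6 = -5 + ¾ = -17/4)
n(s) = 1/(2*s²) (n(s) = 1/(((2*s))*s) = (1/(2*s))/s = 1/(2*s²))
(x(11) + n(-8))² = (-17/4 + (½)/(-8)²)² = (-17/4 + (½)*(1/64))² = (-17/4 + 1/128)² = (-543/128)² = 294849/16384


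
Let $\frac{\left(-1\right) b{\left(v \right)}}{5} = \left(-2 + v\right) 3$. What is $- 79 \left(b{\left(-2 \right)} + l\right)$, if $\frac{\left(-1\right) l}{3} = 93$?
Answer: $17301$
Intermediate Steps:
$l = -279$ ($l = \left(-3\right) 93 = -279$)
$b{\left(v \right)} = 30 - 15 v$ ($b{\left(v \right)} = - 5 \left(-2 + v\right) 3 = - 5 \left(-6 + 3 v\right) = 30 - 15 v$)
$- 79 \left(b{\left(-2 \right)} + l\right) = - 79 \left(\left(30 - -30\right) - 279\right) = - 79 \left(\left(30 + 30\right) - 279\right) = - 79 \left(60 - 279\right) = \left(-79\right) \left(-219\right) = 17301$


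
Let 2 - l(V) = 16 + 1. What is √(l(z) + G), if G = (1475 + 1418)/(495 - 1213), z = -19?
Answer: I*√9810034/718 ≈ 4.3623*I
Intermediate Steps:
l(V) = -15 (l(V) = 2 - (16 + 1) = 2 - 1*17 = 2 - 17 = -15)
G = -2893/718 (G = 2893/(-718) = 2893*(-1/718) = -2893/718 ≈ -4.0293)
√(l(z) + G) = √(-15 - 2893/718) = √(-13663/718) = I*√9810034/718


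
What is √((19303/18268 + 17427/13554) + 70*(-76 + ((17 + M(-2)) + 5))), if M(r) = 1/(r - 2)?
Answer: I*√179531964063605279/6877902 ≈ 61.605*I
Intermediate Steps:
M(r) = 1/(-2 + r)
√((19303/18268 + 17427/13554) + 70*(-76 + ((17 + M(-2)) + 5))) = √((19303/18268 + 17427/13554) + 70*(-76 + ((17 + 1/(-2 - 2)) + 5))) = √((19303*(1/18268) + 17427*(1/13554)) + 70*(-76 + ((17 + 1/(-4)) + 5))) = √((19303/18268 + 5809/4518) + 70*(-76 + ((17 - ¼) + 5))) = √(96664883/41267412 + 70*(-76 + (67/4 + 5))) = √(96664883/41267412 + 70*(-76 + 87/4)) = √(96664883/41267412 + 70*(-217/4)) = √(96664883/41267412 - 7595/2) = √(-156616332187/41267412) = I*√179531964063605279/6877902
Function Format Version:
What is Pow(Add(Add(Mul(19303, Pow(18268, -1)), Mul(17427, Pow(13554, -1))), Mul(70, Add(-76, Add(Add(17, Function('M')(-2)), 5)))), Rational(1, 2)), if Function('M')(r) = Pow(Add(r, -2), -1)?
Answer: Mul(Rational(1, 6877902), I, Pow(179531964063605279, Rational(1, 2))) ≈ Mul(61.605, I)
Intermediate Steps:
Function('M')(r) = Pow(Add(-2, r), -1)
Pow(Add(Add(Mul(19303, Pow(18268, -1)), Mul(17427, Pow(13554, -1))), Mul(70, Add(-76, Add(Add(17, Function('M')(-2)), 5)))), Rational(1, 2)) = Pow(Add(Add(Mul(19303, Pow(18268, -1)), Mul(17427, Pow(13554, -1))), Mul(70, Add(-76, Add(Add(17, Pow(Add(-2, -2), -1)), 5)))), Rational(1, 2)) = Pow(Add(Add(Mul(19303, Rational(1, 18268)), Mul(17427, Rational(1, 13554))), Mul(70, Add(-76, Add(Add(17, Pow(-4, -1)), 5)))), Rational(1, 2)) = Pow(Add(Add(Rational(19303, 18268), Rational(5809, 4518)), Mul(70, Add(-76, Add(Add(17, Rational(-1, 4)), 5)))), Rational(1, 2)) = Pow(Add(Rational(96664883, 41267412), Mul(70, Add(-76, Add(Rational(67, 4), 5)))), Rational(1, 2)) = Pow(Add(Rational(96664883, 41267412), Mul(70, Add(-76, Rational(87, 4)))), Rational(1, 2)) = Pow(Add(Rational(96664883, 41267412), Mul(70, Rational(-217, 4))), Rational(1, 2)) = Pow(Add(Rational(96664883, 41267412), Rational(-7595, 2)), Rational(1, 2)) = Pow(Rational(-156616332187, 41267412), Rational(1, 2)) = Mul(Rational(1, 6877902), I, Pow(179531964063605279, Rational(1, 2)))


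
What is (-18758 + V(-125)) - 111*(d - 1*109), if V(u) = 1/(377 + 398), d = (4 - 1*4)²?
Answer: -5160724/775 ≈ -6659.0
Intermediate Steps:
d = 0 (d = (4 - 4)² = 0² = 0)
V(u) = 1/775
(-18758 + V(-125)) - 111*(d - 1*109) = (-18758 + 1/775) - 111*(0 - 1*109) = -14537449/775 - 111*(0 - 109) = -14537449/775 - 111*(-109) = -14537449/775 + 12099 = -5160724/775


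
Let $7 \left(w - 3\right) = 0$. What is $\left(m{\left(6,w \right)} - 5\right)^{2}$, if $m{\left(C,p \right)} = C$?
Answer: $1$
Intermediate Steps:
$w = 3$ ($w = 3 + \frac{1}{7} \cdot 0 = 3 + 0 = 3$)
$\left(m{\left(6,w \right)} - 5\right)^{2} = \left(6 - 5\right)^{2} = 1^{2} = 1$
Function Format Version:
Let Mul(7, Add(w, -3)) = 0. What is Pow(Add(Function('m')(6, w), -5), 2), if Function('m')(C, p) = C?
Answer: 1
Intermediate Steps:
w = 3 (w = Add(3, Mul(Rational(1, 7), 0)) = Add(3, 0) = 3)
Pow(Add(Function('m')(6, w), -5), 2) = Pow(Add(6, -5), 2) = Pow(1, 2) = 1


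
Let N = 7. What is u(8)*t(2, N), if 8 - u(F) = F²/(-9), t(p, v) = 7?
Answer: 952/9 ≈ 105.78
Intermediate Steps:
u(F) = 8 + F²/9 (u(F) = 8 - F²/(-9) = 8 - F²*(-1)/9 = 8 - (-1)*F²/9 = 8 + F²/9)
u(8)*t(2, N) = (8 + (⅑)*8²)*7 = (8 + (⅑)*64)*7 = (8 + 64/9)*7 = (136/9)*7 = 952/9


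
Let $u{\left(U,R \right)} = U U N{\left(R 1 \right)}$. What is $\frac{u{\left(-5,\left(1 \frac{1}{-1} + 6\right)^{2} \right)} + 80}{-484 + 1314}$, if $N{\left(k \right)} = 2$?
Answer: $\frac{13}{83} \approx 0.15663$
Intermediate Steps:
$u{\left(U,R \right)} = 2 U^{2}$ ($u{\left(U,R \right)} = U U 2 = U^{2} \cdot 2 = 2 U^{2}$)
$\frac{u{\left(-5,\left(1 \frac{1}{-1} + 6\right)^{2} \right)} + 80}{-484 + 1314} = \frac{2 \left(-5\right)^{2} + 80}{-484 + 1314} = \frac{2 \cdot 25 + 80}{830} = \left(50 + 80\right) \frac{1}{830} = 130 \cdot \frac{1}{830} = \frac{13}{83}$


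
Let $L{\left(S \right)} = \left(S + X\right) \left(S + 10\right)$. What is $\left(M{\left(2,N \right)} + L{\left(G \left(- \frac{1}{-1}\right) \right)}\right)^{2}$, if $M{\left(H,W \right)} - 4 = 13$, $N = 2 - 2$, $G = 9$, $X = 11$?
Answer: $157609$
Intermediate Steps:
$N = 0$
$M{\left(H,W \right)} = 17$ ($M{\left(H,W \right)} = 4 + 13 = 17$)
$L{\left(S \right)} = \left(10 + S\right) \left(11 + S\right)$ ($L{\left(S \right)} = \left(S + 11\right) \left(S + 10\right) = \left(11 + S\right) \left(10 + S\right) = \left(10 + S\right) \left(11 + S\right)$)
$\left(M{\left(2,N \right)} + L{\left(G \left(- \frac{1}{-1}\right) \right)}\right)^{2} = \left(17 + \left(110 + \left(9 \left(- \frac{1}{-1}\right)\right)^{2} + 21 \cdot 9 \left(- \frac{1}{-1}\right)\right)\right)^{2} = \left(17 + \left(110 + \left(9 \left(\left(-1\right) \left(-1\right)\right)\right)^{2} + 21 \cdot 9 \left(\left(-1\right) \left(-1\right)\right)\right)\right)^{2} = \left(17 + \left(110 + \left(9 \cdot 1\right)^{2} + 21 \cdot 9 \cdot 1\right)\right)^{2} = \left(17 + \left(110 + 9^{2} + 21 \cdot 9\right)\right)^{2} = \left(17 + \left(110 + 81 + 189\right)\right)^{2} = \left(17 + 380\right)^{2} = 397^{2} = 157609$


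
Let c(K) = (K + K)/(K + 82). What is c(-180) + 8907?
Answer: 436623/49 ≈ 8910.7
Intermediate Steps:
c(K) = 2*K/(82 + K) (c(K) = (2*K)/(82 + K) = 2*K/(82 + K))
c(-180) + 8907 = 2*(-180)/(82 - 180) + 8907 = 2*(-180)/(-98) + 8907 = 2*(-180)*(-1/98) + 8907 = 180/49 + 8907 = 436623/49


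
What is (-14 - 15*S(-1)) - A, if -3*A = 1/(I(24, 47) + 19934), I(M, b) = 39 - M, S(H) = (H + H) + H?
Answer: 1855258/59847 ≈ 31.000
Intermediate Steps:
S(H) = 3*H (S(H) = 2*H + H = 3*H)
A = -1/59847 (A = -1/(3*((39 - 1*24) + 19934)) = -1/(3*((39 - 24) + 19934)) = -1/(3*(15 + 19934)) = -⅓/19949 = -⅓*1/19949 = -1/59847 ≈ -1.6709e-5)
(-14 - 15*S(-1)) - A = (-14 - 45*(-1)) - 1*(-1/59847) = (-14 - 15*(-3)) + 1/59847 = (-14 + 45) + 1/59847 = 31 + 1/59847 = 1855258/59847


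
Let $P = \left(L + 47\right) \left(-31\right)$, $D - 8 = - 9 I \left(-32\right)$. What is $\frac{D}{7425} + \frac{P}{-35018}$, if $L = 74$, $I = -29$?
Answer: $- \frac{264339017}{260008650} \approx -1.0167$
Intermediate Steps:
$D = -8344$ ($D = 8 + \left(-9\right) \left(-29\right) \left(-32\right) = 8 + 261 \left(-32\right) = 8 - 8352 = -8344$)
$P = -3751$ ($P = \left(74 + 47\right) \left(-31\right) = 121 \left(-31\right) = -3751$)
$\frac{D}{7425} + \frac{P}{-35018} = - \frac{8344}{7425} - \frac{3751}{-35018} = \left(-8344\right) \frac{1}{7425} - - \frac{3751}{35018} = - \frac{8344}{7425} + \frac{3751}{35018} = - \frac{264339017}{260008650}$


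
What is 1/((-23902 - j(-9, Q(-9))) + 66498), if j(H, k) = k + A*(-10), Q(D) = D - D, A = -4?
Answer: 1/42556 ≈ 2.3498e-5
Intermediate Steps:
Q(D) = 0
j(H, k) = 40 + k (j(H, k) = k - 4*(-10) = k + 40 = 40 + k)
1/((-23902 - j(-9, Q(-9))) + 66498) = 1/((-23902 - (40 + 0)) + 66498) = 1/((-23902 - 1*40) + 66498) = 1/((-23902 - 40) + 66498) = 1/(-23942 + 66498) = 1/42556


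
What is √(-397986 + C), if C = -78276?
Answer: 3*I*√52918 ≈ 690.12*I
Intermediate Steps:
√(-397986 + C) = √(-397986 - 78276) = √(-476262) = 3*I*√52918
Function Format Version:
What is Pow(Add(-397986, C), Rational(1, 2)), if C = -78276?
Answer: Mul(3, I, Pow(52918, Rational(1, 2))) ≈ Mul(690.12, I)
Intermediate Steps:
Pow(Add(-397986, C), Rational(1, 2)) = Pow(Add(-397986, -78276), Rational(1, 2)) = Pow(-476262, Rational(1, 2)) = Mul(3, I, Pow(52918, Rational(1, 2)))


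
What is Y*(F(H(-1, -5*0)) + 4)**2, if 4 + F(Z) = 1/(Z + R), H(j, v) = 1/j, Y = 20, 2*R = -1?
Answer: 80/9 ≈ 8.8889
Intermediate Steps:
R = -1/2 (R = (1/2)*(-1) = -1/2 ≈ -0.50000)
F(Z) = -4 + 1/(-1/2 + Z) (F(Z) = -4 + 1/(Z - 1/2) = -4 + 1/(-1/2 + Z))
Y*(F(H(-1, -5*0)) + 4)**2 = 20*(2*(3 - 4/(-1))/(-1 + 2/(-1)) + 4)**2 = 20*(2*(3 - 4*(-1))/(-1 + 2*(-1)) + 4)**2 = 20*(2*(3 + 4)/(-1 - 2) + 4)**2 = 20*(2*7/(-3) + 4)**2 = 20*(2*(-1/3)*7 + 4)**2 = 20*(-14/3 + 4)**2 = 20*(-2/3)**2 = 20*(4/9) = 80/9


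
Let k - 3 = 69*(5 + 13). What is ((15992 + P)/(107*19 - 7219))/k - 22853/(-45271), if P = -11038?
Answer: 73663860838/146147690235 ≈ 0.50404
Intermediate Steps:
k = 1245 (k = 3 + 69*(5 + 13) = 3 + 69*18 = 3 + 1242 = 1245)
((15992 + P)/(107*19 - 7219))/k - 22853/(-45271) = ((15992 - 11038)/(107*19 - 7219))/1245 - 22853/(-45271) = (4954/(2033 - 7219))*(1/1245) - 22853*(-1/45271) = (4954/(-5186))*(1/1245) + 22853/45271 = (4954*(-1/5186))*(1/1245) + 22853/45271 = -2477/2593*1/1245 + 22853/45271 = -2477/3228285 + 22853/45271 = 73663860838/146147690235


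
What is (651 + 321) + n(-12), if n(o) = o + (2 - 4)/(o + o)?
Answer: 11521/12 ≈ 960.08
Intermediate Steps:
n(o) = o - 1/o (n(o) = o - 2*1/(2*o) = o - 1/o)
(651 + 321) + n(-12) = (651 + 321) + (-12 - 1/(-12)) = 972 + (-12 - 1*(-1/12)) = 972 + (-12 + 1/12) = 972 - 143/12 = 11521/12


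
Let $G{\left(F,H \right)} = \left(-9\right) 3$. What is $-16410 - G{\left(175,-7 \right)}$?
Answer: $-16383$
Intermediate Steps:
$G{\left(F,H \right)} = -27$
$-16410 - G{\left(175,-7 \right)} = -16410 - -27 = -16410 + 27 = -16383$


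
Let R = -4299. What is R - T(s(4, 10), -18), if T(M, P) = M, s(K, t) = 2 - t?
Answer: -4291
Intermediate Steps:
R - T(s(4, 10), -18) = -4299 - (2 - 1*10) = -4299 - (2 - 10) = -4299 - 1*(-8) = -4299 + 8 = -4291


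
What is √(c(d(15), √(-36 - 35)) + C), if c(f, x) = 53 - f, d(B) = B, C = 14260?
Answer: √14298 ≈ 119.57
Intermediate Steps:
√(c(d(15), √(-36 - 35)) + C) = √((53 - 1*15) + 14260) = √((53 - 15) + 14260) = √(38 + 14260) = √14298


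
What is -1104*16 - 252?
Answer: -17916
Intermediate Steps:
-1104*16 - 252 = -138*128 - 252 = -17664 - 252 = -17916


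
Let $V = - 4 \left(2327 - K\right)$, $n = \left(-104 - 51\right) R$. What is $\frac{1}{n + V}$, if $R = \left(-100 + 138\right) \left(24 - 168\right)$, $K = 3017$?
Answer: $\frac{1}{850920} \approx 1.1752 \cdot 10^{-6}$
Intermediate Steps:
$R = -5472$ ($R = 38 \left(-144\right) = -5472$)
$n = 848160$ ($n = \left(-104 - 51\right) \left(-5472\right) = \left(-155\right) \left(-5472\right) = 848160$)
$V = 2760$ ($V = - 4 \left(2327 - 3017\right) = \left(-4\right) \left(-690\right) = 2760$)
$\frac{1}{n + V} = \frac{1}{848160 + 2760} = \frac{1}{850920}$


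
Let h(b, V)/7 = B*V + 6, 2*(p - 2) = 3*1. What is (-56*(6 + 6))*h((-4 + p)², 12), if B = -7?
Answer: 366912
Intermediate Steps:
p = 7/2 (p = 2 + (3*1)/2 = 2 + (½)*3 = 2 + 3/2 = 7/2 ≈ 3.5000)
h(b, V) = 42 - 49*V (h(b, V) = 7*(-7*V + 6) = 7*(6 - 7*V) = 42 - 49*V)
(-56*(6 + 6))*h((-4 + p)², 12) = (-56*(6 + 6))*(42 - 49*12) = (-56*12)*(42 - 588) = -672*(-546) = 366912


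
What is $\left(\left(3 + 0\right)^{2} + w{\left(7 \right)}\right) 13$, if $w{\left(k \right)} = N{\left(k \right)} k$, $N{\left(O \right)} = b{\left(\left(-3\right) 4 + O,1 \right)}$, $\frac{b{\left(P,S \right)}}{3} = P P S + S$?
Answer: $7215$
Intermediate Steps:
$b{\left(P,S \right)} = 3 S + 3 S P^{2}$ ($b{\left(P,S \right)} = 3 \left(P P S + S\right) = 3 \left(P^{2} S + S\right) = 3 \left(S P^{2} + S\right) = 3 \left(S + S P^{2}\right) = 3 S + 3 S P^{2}$)
$N{\left(O \right)} = 3 + 3 \left(-12 + O\right)^{2}$ ($N{\left(O \right)} = 3 \cdot 1 \left(1 + \left(\left(-3\right) 4 + O\right)^{2}\right) = 3 \cdot 1 \left(1 + \left(-12 + O\right)^{2}\right) = 3 + 3 \left(-12 + O\right)^{2}$)
$w{\left(k \right)} = k \left(3 + 3 \left(-12 + k\right)^{2}\right)$ ($w{\left(k \right)} = \left(3 + 3 \left(-12 + k\right)^{2}\right) k = k \left(3 + 3 \left(-12 + k\right)^{2}\right)$)
$\left(\left(3 + 0\right)^{2} + w{\left(7 \right)}\right) 13 = \left(\left(3 + 0\right)^{2} + 3 \cdot 7 \left(1 + \left(-12 + 7\right)^{2}\right)\right) 13 = \left(3^{2} + 3 \cdot 7 \left(1 + \left(-5\right)^{2}\right)\right) 13 = \left(9 + 3 \cdot 7 \left(1 + 25\right)\right) 13 = \left(9 + 3 \cdot 7 \cdot 26\right) 13 = \left(9 + 546\right) 13 = 555 \cdot 13 = 7215$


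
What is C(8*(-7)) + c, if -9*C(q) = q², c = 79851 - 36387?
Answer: 388040/9 ≈ 43116.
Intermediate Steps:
c = 43464
C(q) = -q²/9
C(8*(-7)) + c = -(8*(-7))²/9 + 43464 = -⅑*(-56)² + 43464 = -⅑*3136 + 43464 = -3136/9 + 43464 = 388040/9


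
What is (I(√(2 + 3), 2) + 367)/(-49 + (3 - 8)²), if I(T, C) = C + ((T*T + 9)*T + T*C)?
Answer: -123/8 - 2*√5/3 ≈ -16.866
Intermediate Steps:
I(T, C) = C + C*T + T*(9 + T²) (I(T, C) = C + ((T² + 9)*T + C*T) = C + ((9 + T²)*T + C*T) = C + (T*(9 + T²) + C*T) = C + (C*T + T*(9 + T²)) = C + C*T + T*(9 + T²))
(I(√(2 + 3), 2) + 367)/(-49 + (3 - 8)²) = ((2 + (√(2 + 3))³ + 9*√(2 + 3) + 2*√(2 + 3)) + 367)/(-49 + (3 - 8)²) = ((2 + (√5)³ + 9*√5 + 2*√5) + 367)/(-49 + (-5)²) = ((2 + 5*√5 + 9*√5 + 2*√5) + 367)/(-49 + 25) = ((2 + 16*√5) + 367)/(-24) = (369 + 16*√5)*(-1/24) = -123/8 - 2*√5/3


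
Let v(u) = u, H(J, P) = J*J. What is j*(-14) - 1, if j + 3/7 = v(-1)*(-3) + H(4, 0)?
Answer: -261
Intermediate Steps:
H(J, P) = J**2
j = 130/7 (j = -3/7 + (-1*(-3) + 4**2) = -3/7 + (3 + 16) = -3/7 + 19 = 130/7 ≈ 18.571)
j*(-14) - 1 = (130/7)*(-14) - 1 = -260 - 1 = -261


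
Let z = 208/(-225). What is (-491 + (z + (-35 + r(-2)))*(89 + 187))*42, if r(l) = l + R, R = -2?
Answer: -12085654/25 ≈ -4.8343e+5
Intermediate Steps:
z = -208/225 (z = 208*(-1/225) = -208/225 ≈ -0.92444)
r(l) = -2 + l (r(l) = l - 2 = -2 + l)
(-491 + (z + (-35 + r(-2)))*(89 + 187))*42 = (-491 + (-208/225 + (-35 + (-2 - 2)))*(89 + 187))*42 = (-491 + (-208/225 + (-35 - 4))*276)*42 = (-491 + (-208/225 - 39)*276)*42 = (-491 - 8983/225*276)*42 = (-491 - 826436/75)*42 = -863261/75*42 = -12085654/25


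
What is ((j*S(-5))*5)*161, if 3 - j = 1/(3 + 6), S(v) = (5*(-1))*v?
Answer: 523250/9 ≈ 58139.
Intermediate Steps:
S(v) = -5*v
j = 26/9 (j = 3 - 1/(3 + 6) = 3 - 1/9 = 26/9 ≈ 2.8889)
((j*S(-5))*5)*161 = ((26*(-5*(-5))/9)*5)*161 = (((26/9)*25)*5)*161 = ((650/9)*5)*161 = (3250/9)*161 = 523250/9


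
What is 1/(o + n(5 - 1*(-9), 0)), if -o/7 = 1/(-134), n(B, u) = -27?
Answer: -134/3611 ≈ -0.037109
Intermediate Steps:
o = 7/134 (o = -7/(-134) = -7*(-1/134) = 7/134 ≈ 0.052239)
1/(o + n(5 - 1*(-9), 0)) = 1/(7/134 - 27) = 1/(-3611/134) = -134/3611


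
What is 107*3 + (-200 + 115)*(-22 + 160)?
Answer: -11409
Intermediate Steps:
107*3 + (-200 + 115)*(-22 + 160) = 321 - 85*138 = 321 - 11730 = -11409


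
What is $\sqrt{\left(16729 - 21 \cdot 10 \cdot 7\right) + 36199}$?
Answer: $\sqrt{51458} \approx 226.84$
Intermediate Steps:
$\sqrt{\left(16729 - 21 \cdot 10 \cdot 7\right) + 36199} = \sqrt{\left(16729 - 210 \cdot 7\right) + 36199} = \sqrt{\left(16729 - 1470\right) + 36199} = \sqrt{15259 + 36199} = \sqrt{51458}$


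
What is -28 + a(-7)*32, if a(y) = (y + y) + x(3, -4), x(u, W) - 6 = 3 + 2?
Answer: -124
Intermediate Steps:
x(u, W) = 11 (x(u, W) = 6 + (3 + 2) = 6 + 5 = 11)
a(y) = 11 + 2*y (a(y) = (y + y) + 11 = 2*y + 11 = 11 + 2*y)
-28 + a(-7)*32 = -28 + (11 + 2*(-7))*32 = -28 + (11 - 14)*32 = -28 - 3*32 = -28 - 96 = -124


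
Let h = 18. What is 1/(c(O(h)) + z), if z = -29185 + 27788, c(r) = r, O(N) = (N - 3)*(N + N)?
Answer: -1/857 ≈ -0.0011669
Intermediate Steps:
O(N) = 2*N*(-3 + N) (O(N) = (-3 + N)*(2*N) = 2*N*(-3 + N))
z = -1397
1/(c(O(h)) + z) = 1/(2*18*(-3 + 18) - 1397) = 1/(2*18*15 - 1397) = 1/(540 - 1397) = 1/(-857) = -1/857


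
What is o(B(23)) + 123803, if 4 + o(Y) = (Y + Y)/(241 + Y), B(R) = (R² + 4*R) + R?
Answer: 109563403/885 ≈ 1.2380e+5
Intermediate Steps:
B(R) = R² + 5*R
o(Y) = -4 + 2*Y/(241 + Y) (o(Y) = -4 + (Y + Y)/(241 + Y) = -4 + (2*Y)/(241 + Y) = -4 + 2*Y/(241 + Y))
o(B(23)) + 123803 = 2*(-482 - 23*(5 + 23))/(241 + 23*(5 + 23)) + 123803 = 2*(-482 - 23*28)/(241 + 23*28) + 123803 = 2*(-482 - 1*644)/(241 + 644) + 123803 = 2*(-482 - 644)/885 + 123803 = 2*(1/885)*(-1126) + 123803 = -2252/885 + 123803 = 109563403/885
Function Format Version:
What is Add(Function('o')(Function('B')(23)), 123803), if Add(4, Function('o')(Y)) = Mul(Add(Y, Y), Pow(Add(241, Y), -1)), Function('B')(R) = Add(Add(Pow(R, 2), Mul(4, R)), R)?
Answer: Rational(109563403, 885) ≈ 1.2380e+5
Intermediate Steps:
Function('B')(R) = Add(Pow(R, 2), Mul(5, R))
Function('o')(Y) = Add(-4, Mul(2, Y, Pow(Add(241, Y), -1))) (Function('o')(Y) = Add(-4, Mul(Add(Y, Y), Pow(Add(241, Y), -1))) = Add(-4, Mul(Mul(2, Y), Pow(Add(241, Y), -1))) = Add(-4, Mul(2, Y, Pow(Add(241, Y), -1))))
Add(Function('o')(Function('B')(23)), 123803) = Add(Mul(2, Pow(Add(241, Mul(23, Add(5, 23))), -1), Add(-482, Mul(-1, Mul(23, Add(5, 23))))), 123803) = Add(Mul(2, Pow(Add(241, Mul(23, 28)), -1), Add(-482, Mul(-1, Mul(23, 28)))), 123803) = Add(Mul(2, Pow(Add(241, 644), -1), Add(-482, Mul(-1, 644))), 123803) = Add(Mul(2, Pow(885, -1), Add(-482, -644)), 123803) = Add(Mul(2, Rational(1, 885), -1126), 123803) = Add(Rational(-2252, 885), 123803) = Rational(109563403, 885)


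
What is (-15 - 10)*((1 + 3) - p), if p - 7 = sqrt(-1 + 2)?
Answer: 100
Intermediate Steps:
p = 8 (p = 7 + sqrt(-1 + 2) = 7 + sqrt(1) = 7 + 1 = 8)
(-15 - 10)*((1 + 3) - p) = (-15 - 10)*((1 + 3) - 1*8) = -25*(4 - 8) = -25*(-4) = 100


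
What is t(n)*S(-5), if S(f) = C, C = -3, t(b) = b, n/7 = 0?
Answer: 0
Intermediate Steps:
n = 0 (n = 7*0 = 0)
S(f) = -3
t(n)*S(-5) = 0*(-3) = 0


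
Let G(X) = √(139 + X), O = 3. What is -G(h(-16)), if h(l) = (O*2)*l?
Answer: -√43 ≈ -6.5574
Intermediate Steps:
h(l) = 6*l (h(l) = (3*2)*l = 6*l)
-G(h(-16)) = -√(139 + 6*(-16)) = -√(139 - 96) = -√43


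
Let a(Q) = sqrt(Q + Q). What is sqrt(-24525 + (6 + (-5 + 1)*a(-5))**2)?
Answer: sqrt(-24649 - 48*I*sqrt(10)) ≈ 0.4834 - 157.0*I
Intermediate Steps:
a(Q) = sqrt(2)*sqrt(Q) (a(Q) = sqrt(2*Q) = sqrt(2)*sqrt(Q))
sqrt(-24525 + (6 + (-5 + 1)*a(-5))**2) = sqrt(-24525 + (6 + (-5 + 1)*(sqrt(2)*sqrt(-5)))**2) = sqrt(-24525 + (6 - 4*sqrt(2)*I*sqrt(5))**2) = sqrt(-24525 + (6 - 4*I*sqrt(10))**2)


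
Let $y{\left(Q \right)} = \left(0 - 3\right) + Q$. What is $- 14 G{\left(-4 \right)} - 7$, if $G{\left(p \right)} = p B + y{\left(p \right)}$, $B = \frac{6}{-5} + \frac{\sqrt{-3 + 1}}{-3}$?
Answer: $\frac{119}{5} - \frac{56 i \sqrt{2}}{3} \approx 23.8 - 26.399 i$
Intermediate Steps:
$y{\left(Q \right)} = -3 + Q$
$B = - \frac{6}{5} - \frac{i \sqrt{2}}{3}$ ($B = 6 \left(- \frac{1}{5}\right) + \sqrt{-2} \left(- \frac{1}{3}\right) = - \frac{6}{5} + i \sqrt{2} \left(- \frac{1}{3}\right) = - \frac{6}{5} - \frac{i \sqrt{2}}{3} \approx -1.2 - 0.4714 i$)
$G{\left(p \right)} = -3 + p + p \left(- \frac{6}{5} - \frac{i \sqrt{2}}{3}\right)$ ($G{\left(p \right)} = p \left(- \frac{6}{5} - \frac{i \sqrt{2}}{3}\right) + \left(-3 + p\right) = -3 + p + p \left(- \frac{6}{5} - \frac{i \sqrt{2}}{3}\right)$)
$- 14 G{\left(-4 \right)} - 7 = - 14 \left(-3 - - \frac{4}{5} - \frac{1}{3} i \left(-4\right) \sqrt{2}\right) - 7 = - 14 \left(-3 + \frac{4}{5} + \frac{4 i \sqrt{2}}{3}\right) - 7 = - 14 \left(- \frac{11}{5} + \frac{4 i \sqrt{2}}{3}\right) - 7 = \left(\frac{154}{5} - \frac{56 i \sqrt{2}}{3}\right) - 7 = \frac{119}{5} - \frac{56 i \sqrt{2}}{3}$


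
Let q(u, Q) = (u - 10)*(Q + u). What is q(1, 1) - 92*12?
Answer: -1122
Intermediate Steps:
q(u, Q) = (-10 + u)*(Q + u)
q(1, 1) - 92*12 = (1**2 - 10*1 - 10*1 + 1*1) - 92*12 = (1 - 10 - 10 + 1) - 1104 = -18 - 1104 = -1122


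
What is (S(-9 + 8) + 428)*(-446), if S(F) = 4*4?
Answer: -198024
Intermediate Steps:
S(F) = 16
(S(-9 + 8) + 428)*(-446) = (16 + 428)*(-446) = 444*(-446) = -198024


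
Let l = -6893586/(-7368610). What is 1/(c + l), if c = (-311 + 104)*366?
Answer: -3684305/279126868617 ≈ -1.3199e-5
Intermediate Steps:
c = -75762 (c = -207*366 = -75762)
l = 3446793/3684305 (l = -6893586*(-1/7368610) = 3446793/3684305 ≈ 0.93553)
1/(c + l) = 1/(-75762 + 3446793/3684305) = 1/(-279126868617/3684305) = -3684305/279126868617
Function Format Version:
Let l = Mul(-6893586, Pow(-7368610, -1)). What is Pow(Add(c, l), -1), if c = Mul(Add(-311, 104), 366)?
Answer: Rational(-3684305, 279126868617) ≈ -1.3199e-5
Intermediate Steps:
c = -75762 (c = Mul(-207, 366) = -75762)
l = Rational(3446793, 3684305) (l = Mul(-6893586, Rational(-1, 7368610)) = Rational(3446793, 3684305) ≈ 0.93553)
Pow(Add(c, l), -1) = Pow(Add(-75762, Rational(3446793, 3684305)), -1) = Pow(Rational(-279126868617, 3684305), -1) = Rational(-3684305, 279126868617)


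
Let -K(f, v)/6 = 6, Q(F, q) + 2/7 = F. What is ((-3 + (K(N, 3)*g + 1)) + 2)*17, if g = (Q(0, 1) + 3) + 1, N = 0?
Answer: -15912/7 ≈ -2273.1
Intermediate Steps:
Q(F, q) = -2/7 + F
K(f, v) = -36 (K(f, v) = -6*6 = -36)
g = 26/7 (g = ((-2/7 + 0) + 3) + 1 = (-2/7 + 3) + 1 = 19/7 + 1 = 26/7 ≈ 3.7143)
((-3 + (K(N, 3)*g + 1)) + 2)*17 = ((-3 + (-36*26/7 + 1)) + 2)*17 = ((-3 + (-936/7 + 1)) + 2)*17 = ((-3 - 929/7) + 2)*17 = (-950/7 + 2)*17 = -936/7*17 = -15912/7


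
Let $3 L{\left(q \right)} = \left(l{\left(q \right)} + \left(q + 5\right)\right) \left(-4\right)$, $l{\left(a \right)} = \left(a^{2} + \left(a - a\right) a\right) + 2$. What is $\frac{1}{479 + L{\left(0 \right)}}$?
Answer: $\frac{3}{1409} \approx 0.0021292$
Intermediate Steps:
$l{\left(a \right)} = 2 + a^{2}$ ($l{\left(a \right)} = \left(a^{2} + 0 a\right) + 2 = \left(a^{2} + 0\right) + 2 = a^{2} + 2 = 2 + a^{2}$)
$L{\left(q \right)} = - \frac{28}{3} - \frac{4 q}{3} - \frac{4 q^{2}}{3}$ ($L{\left(q \right)} = \frac{\left(\left(2 + q^{2}\right) + \left(q + 5\right)\right) \left(-4\right)}{3} = \frac{\left(\left(2 + q^{2}\right) + \left(5 + q\right)\right) \left(-4\right)}{3} = \frac{\left(7 + q + q^{2}\right) \left(-4\right)}{3} = \frac{-28 - 4 q - 4 q^{2}}{3} = - \frac{28}{3} - \frac{4 q}{3} - \frac{4 q^{2}}{3}$)
$\frac{1}{479 + L{\left(0 \right)}} = \frac{1}{479 - \left(\frac{28}{3} + \frac{4 \cdot 0^{2}}{3}\right)} = \frac{1}{479 - \frac{28}{3}} = \frac{1}{\frac{1409}{3}} = \frac{3}{1409}$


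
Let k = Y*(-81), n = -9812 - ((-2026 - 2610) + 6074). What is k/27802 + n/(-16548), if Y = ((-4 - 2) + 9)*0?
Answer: 1875/2758 ≈ 0.67984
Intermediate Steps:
Y = 0 (Y = (-6 + 9)*0 = 3*0 = 0)
n = -11250 (n = -9812 - (-4636 + 6074) = -9812 - 1*1438 = -9812 - 1438 = -11250)
k = 0 (k = 0*(-81) = 0)
k/27802 + n/(-16548) = 0/27802 - 11250/(-16548) = 0*(1/27802) - 11250*(-1/16548) = 0 + 1875/2758 = 1875/2758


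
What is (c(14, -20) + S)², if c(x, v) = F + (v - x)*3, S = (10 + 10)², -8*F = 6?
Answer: 1413721/16 ≈ 88358.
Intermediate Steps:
F = -¾ (F = -⅛*6 = -¾ ≈ -0.75000)
S = 400 (S = 20² = 400)
c(x, v) = -¾ - 3*x + 3*v (c(x, v) = -¾ + (v - x)*3 = -¾ + (-3*x + 3*v) = -¾ - 3*x + 3*v)
(c(14, -20) + S)² = ((-¾ - 3*14 + 3*(-20)) + 400)² = ((-¾ - 42 - 60) + 400)² = (-411/4 + 400)² = (1189/4)² = 1413721/16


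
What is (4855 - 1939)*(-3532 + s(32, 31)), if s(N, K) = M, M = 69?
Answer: -10098108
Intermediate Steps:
s(N, K) = 69
(4855 - 1939)*(-3532 + s(32, 31)) = (4855 - 1939)*(-3532 + 69) = 2916*(-3463) = -10098108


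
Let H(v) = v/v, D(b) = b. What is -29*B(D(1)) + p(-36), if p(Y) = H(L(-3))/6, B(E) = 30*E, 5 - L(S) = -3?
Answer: -5219/6 ≈ -869.83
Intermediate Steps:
L(S) = 8 (L(S) = 5 - 1*(-3) = 5 + 3 = 8)
H(v) = 1
p(Y) = 1/6
-29*B(D(1)) + p(-36) = -870 + 1/6 = -5219/6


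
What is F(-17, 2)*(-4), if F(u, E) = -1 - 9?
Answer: 40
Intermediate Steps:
F(u, E) = -10
F(-17, 2)*(-4) = -10*(-4) = 40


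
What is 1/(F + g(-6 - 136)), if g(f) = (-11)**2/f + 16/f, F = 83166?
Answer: 142/11809435 ≈ 1.2024e-5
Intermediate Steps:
g(f) = 137/f (g(f) = 121/f + 16/f = 137/f)
1/(F + g(-6 - 136)) = 1/(83166 + 137/(-6 - 136)) = 1/(83166 + 137/(-142)) = 1/(83166 + 137*(-1/142)) = 1/(83166 - 137/142) = 1/(11809435/142) = 142/11809435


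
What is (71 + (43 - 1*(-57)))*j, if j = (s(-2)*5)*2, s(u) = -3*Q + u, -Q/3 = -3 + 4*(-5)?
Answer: -357390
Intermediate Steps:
Q = 69 (Q = -3*(-3 + 4*(-5)) = -3*(-3 - 20) = -3*(-23) = 69)
s(u) = -207 + u (s(u) = -3*69 + u = -207 + u)
j = -2090 (j = ((-207 - 2)*5)*2 = -209*5*2 = -1045*2 = -2090)
(71 + (43 - 1*(-57)))*j = (71 + (43 - 1*(-57)))*(-2090) = (71 + (43 + 57))*(-2090) = (71 + 100)*(-2090) = 171*(-2090) = -357390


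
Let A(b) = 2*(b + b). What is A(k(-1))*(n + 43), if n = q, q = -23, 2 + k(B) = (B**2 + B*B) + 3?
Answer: 240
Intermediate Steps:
k(B) = 1 + 2*B**2 (k(B) = -2 + ((B**2 + B*B) + 3) = -2 + ((B**2 + B**2) + 3) = -2 + (2*B**2 + 3) = -2 + (3 + 2*B**2) = 1 + 2*B**2)
A(b) = 4*b (A(b) = 2*(2*b) = 4*b)
n = -23
A(k(-1))*(n + 43) = (4*(1 + 2*(-1)**2))*(-23 + 43) = (4*(1 + 2*1))*20 = (4*(1 + 2))*20 = (4*3)*20 = 12*20 = 240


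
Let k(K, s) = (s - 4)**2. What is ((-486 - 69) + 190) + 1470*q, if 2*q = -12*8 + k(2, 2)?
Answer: -67985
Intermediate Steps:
k(K, s) = (-4 + s)**2
q = -46 (q = (-12*8 + (-4 + 2)**2)/2 = (-96 + (-2)**2)/2 = (-96 + 4)/2 = (1/2)*(-92) = -46)
((-486 - 69) + 190) + 1470*q = ((-486 - 69) + 190) + 1470*(-46) = (-555 + 190) - 67620 = -365 - 67620 = -67985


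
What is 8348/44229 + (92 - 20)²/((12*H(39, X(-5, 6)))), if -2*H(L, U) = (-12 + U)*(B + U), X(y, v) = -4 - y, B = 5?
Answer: 6460804/486519 ≈ 13.280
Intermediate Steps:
H(L, U) = -(-12 + U)*(5 + U)/2
8348/44229 + (92 - 20)²/((12*H(39, X(-5, 6)))) = 8348/44229 + (92 - 20)²/((12*(30 - (-4 - 1*(-5))²/2 + 7*(-4 - 1*(-5))/2))) = 8348*(1/44229) + 72²/((12*(30 - (-4 + 5)²/2 + 7*(-4 + 5)/2))) = 8348/44229 + 5184/((12*(30 - ½*1² + (7/2)*1))) = 8348/44229 + 5184/((12*(30 - ½*1 + 7/2))) = 8348/44229 + 5184/((12*(30 - ½ + 7/2))) = 8348/44229 + 5184/((12*33)) = 8348/44229 + 5184/396 = 8348/44229 + 5184*(1/396) = 8348/44229 + 144/11 = 6460804/486519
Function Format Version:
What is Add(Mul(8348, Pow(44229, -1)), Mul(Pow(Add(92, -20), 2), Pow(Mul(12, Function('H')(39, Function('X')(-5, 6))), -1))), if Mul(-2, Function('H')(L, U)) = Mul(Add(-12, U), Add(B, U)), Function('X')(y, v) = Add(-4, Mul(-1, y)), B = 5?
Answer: Rational(6460804, 486519) ≈ 13.280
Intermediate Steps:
Function('H')(L, U) = Mul(Rational(-1, 2), Add(-12, U), Add(5, U)) (Function('H')(L, U) = Mul(Rational(-1, 2), Mul(Add(-12, U), Add(5, U))) = Mul(Rational(-1, 2), Add(-12, U), Add(5, U)))
Add(Mul(8348, Pow(44229, -1)), Mul(Pow(Add(92, -20), 2), Pow(Mul(12, Function('H')(39, Function('X')(-5, 6))), -1))) = Add(Mul(8348, Pow(44229, -1)), Mul(Pow(Add(92, -20), 2), Pow(Mul(12, Add(30, Mul(Rational(-1, 2), Pow(Add(-4, Mul(-1, -5)), 2)), Mul(Rational(7, 2), Add(-4, Mul(-1, -5))))), -1))) = Add(Mul(8348, Rational(1, 44229)), Mul(Pow(72, 2), Pow(Mul(12, Add(30, Mul(Rational(-1, 2), Pow(Add(-4, 5), 2)), Mul(Rational(7, 2), Add(-4, 5)))), -1))) = Add(Rational(8348, 44229), Mul(5184, Pow(Mul(12, Add(30, Mul(Rational(-1, 2), Pow(1, 2)), Mul(Rational(7, 2), 1))), -1))) = Add(Rational(8348, 44229), Mul(5184, Pow(Mul(12, Add(30, Mul(Rational(-1, 2), 1), Rational(7, 2))), -1))) = Add(Rational(8348, 44229), Mul(5184, Pow(Mul(12, Add(30, Rational(-1, 2), Rational(7, 2))), -1))) = Add(Rational(8348, 44229), Mul(5184, Pow(Mul(12, 33), -1))) = Add(Rational(8348, 44229), Mul(5184, Pow(396, -1))) = Add(Rational(8348, 44229), Mul(5184, Rational(1, 396))) = Add(Rational(8348, 44229), Rational(144, 11)) = Rational(6460804, 486519)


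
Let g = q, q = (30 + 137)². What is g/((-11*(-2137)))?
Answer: 27889/23507 ≈ 1.1864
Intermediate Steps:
q = 27889 (q = 167² = 27889)
g = 27889
g/((-11*(-2137))) = 27889/((-11*(-2137))) = 27889/23507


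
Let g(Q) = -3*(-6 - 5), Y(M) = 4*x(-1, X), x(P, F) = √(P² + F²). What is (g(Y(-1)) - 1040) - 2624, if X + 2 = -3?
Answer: -3631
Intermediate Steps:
X = -5 (X = -2 - 3 = -5)
x(P, F) = √(F² + P²)
Y(M) = 4*√26 (Y(M) = 4*√((-5)² + (-1)²) = 4*√(25 + 1) = 4*√26)
g(Q) = 33 (g(Q) = -3*(-11) = 33)
(g(Y(-1)) - 1040) - 2624 = (33 - 1040) - 2624 = -1007 - 2624 = -3631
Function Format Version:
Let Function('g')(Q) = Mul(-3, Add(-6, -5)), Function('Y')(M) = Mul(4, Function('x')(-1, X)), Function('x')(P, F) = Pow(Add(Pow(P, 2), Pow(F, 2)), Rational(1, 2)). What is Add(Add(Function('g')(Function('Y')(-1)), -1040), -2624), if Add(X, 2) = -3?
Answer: -3631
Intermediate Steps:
X = -5 (X = Add(-2, -3) = -5)
Function('x')(P, F) = Pow(Add(Pow(F, 2), Pow(P, 2)), Rational(1, 2))
Function('Y')(M) = Mul(4, Pow(26, Rational(1, 2))) (Function('Y')(M) = Mul(4, Pow(Add(Pow(-5, 2), Pow(-1, 2)), Rational(1, 2))) = Mul(4, Pow(Add(25, 1), Rational(1, 2))) = Mul(4, Pow(26, Rational(1, 2))))
Function('g')(Q) = 33 (Function('g')(Q) = Mul(-3, -11) = 33)
Add(Add(Function('g')(Function('Y')(-1)), -1040), -2624) = Add(Add(33, -1040), -2624) = Add(-1007, -2624) = -3631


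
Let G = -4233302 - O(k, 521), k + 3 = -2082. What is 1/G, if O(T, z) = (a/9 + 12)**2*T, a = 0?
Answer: -1/3933062 ≈ -2.5425e-7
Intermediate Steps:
k = -2085 (k = -3 - 2082 = -2085)
O(T, z) = 144*T (O(T, z) = (0/9 + 12)**2*T = (0*(1/9) + 12)**2*T = (0 + 12)**2*T = 12**2*T = 144*T)
G = -3933062 (G = -4233302 - 144*(-2085) = -4233302 - 1*(-300240) = -4233302 + 300240 = -3933062)
1/G = 1/(-3933062) = -1/3933062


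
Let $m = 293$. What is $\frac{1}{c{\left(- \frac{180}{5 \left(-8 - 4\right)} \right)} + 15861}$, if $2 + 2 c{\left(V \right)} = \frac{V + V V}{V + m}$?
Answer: $\frac{148}{2347283} \approx 6.3052 \cdot 10^{-5}$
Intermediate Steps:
$c{\left(V \right)} = -1 + \frac{V + V^{2}}{2 \left(293 + V\right)}$ ($c{\left(V \right)} = -1 + \frac{\left(V + V V\right) \frac{1}{V + 293}}{2} = -1 + \frac{\left(V + V^{2}\right) \frac{1}{293 + V}}{2} = -1 + \frac{\frac{1}{293 + V} \left(V + V^{2}\right)}{2} = -1 + \frac{V + V^{2}}{2 \left(293 + V\right)}$)
$\frac{1}{c{\left(- \frac{180}{5 \left(-8 - 4\right)} \right)} + 15861} = \frac{1}{\frac{-586 + \left(- \frac{180}{5 \left(-8 - 4\right)}\right)^{2} - - \frac{180}{5 \left(-8 - 4\right)}}{2 \left(293 - \frac{180}{5 \left(-8 - 4\right)}\right)} + 15861} = \frac{1}{\frac{-586 + \left(- \frac{180}{5 \left(-12\right)}\right)^{2} - - \frac{180}{5 \left(-12\right)}}{2 \left(293 - \frac{180}{5 \left(-12\right)}\right)} + 15861} = \frac{1}{\frac{-586 + \left(- \frac{180}{-60}\right)^{2} - - \frac{180}{-60}}{2 \left(293 - \frac{180}{-60}\right)} + 15861} = \frac{1}{\frac{-586 + \left(\left(-180\right) \left(- \frac{1}{60}\right)\right)^{2} - \left(-180\right) \left(- \frac{1}{60}\right)}{2 \left(293 - -3\right)} + 15861} = \frac{1}{\frac{-586 + 3^{2} - 3}{2 \left(293 + 3\right)} + 15861} = \frac{1}{\frac{-586 + 9 - 3}{2 \cdot 296} + 15861} = \frac{1}{\frac{1}{2} \cdot \frac{1}{296} \left(-580\right) + 15861} = \frac{1}{- \frac{145}{148} + 15861} = \frac{1}{\frac{2347283}{148}} = \frac{148}{2347283}$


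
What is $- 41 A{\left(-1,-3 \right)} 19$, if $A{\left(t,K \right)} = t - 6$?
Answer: $5453$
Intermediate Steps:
$A{\left(t,K \right)} = -6 + t$ ($A{\left(t,K \right)} = t - 6 = -6 + t$)
$- 41 A{\left(-1,-3 \right)} 19 = - 41 \left(-6 - 1\right) 19 = \left(-41\right) \left(-7\right) 19 = 287 \cdot 19 = 5453$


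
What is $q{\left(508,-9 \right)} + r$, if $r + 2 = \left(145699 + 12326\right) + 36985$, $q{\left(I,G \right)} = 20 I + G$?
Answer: $205159$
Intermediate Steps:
$q{\left(I,G \right)} = G + 20 I$
$r = 195008$ ($r = -2 + \left(\left(145699 + 12326\right) + 36985\right) = -2 + \left(158025 + 36985\right) = -2 + 195010 = 195008$)
$q{\left(508,-9 \right)} + r = \left(-9 + 20 \cdot 508\right) + 195008 = \left(-9 + 10160\right) + 195008 = 10151 + 195008 = 205159$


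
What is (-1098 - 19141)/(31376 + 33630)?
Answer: -20239/65006 ≈ -0.31134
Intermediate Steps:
(-1098 - 19141)/(31376 + 33630) = -20239/65006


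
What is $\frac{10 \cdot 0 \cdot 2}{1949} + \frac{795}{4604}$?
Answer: $\frac{795}{4604} \approx 0.17268$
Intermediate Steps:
$\frac{10 \cdot 0 \cdot 2}{1949} + \frac{795}{4604} = 0 \cdot 2 \cdot \frac{1}{1949} + 795 \cdot \frac{1}{4604} = 0 \cdot \frac{1}{1949} + \frac{795}{4604} = 0 + \frac{795}{4604} = \frac{795}{4604}$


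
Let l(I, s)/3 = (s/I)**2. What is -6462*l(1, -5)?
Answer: -484650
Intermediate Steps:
l(I, s) = 3*s**2/I**2 (l(I, s) = 3*(s/I)**2 = 3*(s**2/I**2) = 3*s**2/I**2)
-6462*l(1, -5) = -19386*(-5)**2/1**2 = -19386*25 = -6462*75 = -484650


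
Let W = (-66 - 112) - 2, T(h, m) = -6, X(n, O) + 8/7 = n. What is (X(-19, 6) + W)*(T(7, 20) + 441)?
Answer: -609435/7 ≈ -87062.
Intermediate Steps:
X(n, O) = -8/7 + n
W = -180 (W = -178 - 2 = -180)
(X(-19, 6) + W)*(T(7, 20) + 441) = ((-8/7 - 19) - 180)*(-6 + 441) = (-141/7 - 180)*435 = -1401/7*435 = -609435/7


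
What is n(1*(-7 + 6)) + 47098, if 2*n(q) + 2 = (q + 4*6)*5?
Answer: 94309/2 ≈ 47155.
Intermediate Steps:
n(q) = 59 + 5*q/2 (n(q) = -1 + ((q + 4*6)*5)/2 = -1 + ((q + 24)*5)/2 = -1 + ((24 + q)*5)/2 = -1 + (120 + 5*q)/2 = -1 + (60 + 5*q/2) = 59 + 5*q/2)
n(1*(-7 + 6)) + 47098 = (59 + 5*(1*(-7 + 6))/2) + 47098 = (59 + 5*(1*(-1))/2) + 47098 = (59 + (5/2)*(-1)) + 47098 = (59 - 5/2) + 47098 = 113/2 + 47098 = 94309/2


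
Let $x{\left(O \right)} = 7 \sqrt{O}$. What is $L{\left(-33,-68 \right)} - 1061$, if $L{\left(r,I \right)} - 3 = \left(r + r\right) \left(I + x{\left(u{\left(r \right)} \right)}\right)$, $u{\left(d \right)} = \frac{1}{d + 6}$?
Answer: $3430 - \frac{154 i \sqrt{3}}{3} \approx 3430.0 - 88.912 i$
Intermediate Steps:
$u{\left(d \right)} = \frac{1}{6 + d}$
$L{\left(r,I \right)} = 3 + 2 r \left(I + 7 \sqrt{\frac{1}{6 + r}}\right)$ ($L{\left(r,I \right)} = 3 + \left(r + r\right) \left(I + 7 \sqrt{\frac{1}{6 + r}}\right) = 3 + 2 r \left(I + 7 \sqrt{\frac{1}{6 + r}}\right)$)
$L{\left(-33,-68 \right)} - 1061 = \left(3 + 2 \left(-68\right) \left(-33\right) + 14 \left(-33\right) \sqrt{\frac{1}{6 - 33}}\right) - 1061 = \left(3 + 4488 + 14 \left(-33\right) \sqrt{\frac{1}{-27}}\right) - 1061 = \left(3 + 4488 + 14 \left(-33\right) \sqrt{- \frac{1}{27}}\right) - 1061 = \left(3 + 4488 + 14 \left(-33\right) \frac{i \sqrt{3}}{9}\right) - 1061 = \left(3 + 4488 - \frac{154 i \sqrt{3}}{3}\right) - 1061 = \left(4491 - \frac{154 i \sqrt{3}}{3}\right) - 1061 = 3430 - \frac{154 i \sqrt{3}}{3}$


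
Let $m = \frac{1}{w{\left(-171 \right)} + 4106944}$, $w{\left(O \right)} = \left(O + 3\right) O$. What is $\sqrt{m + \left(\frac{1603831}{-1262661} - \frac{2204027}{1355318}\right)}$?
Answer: $\frac{i \sqrt{9067498715935722905232718925219367642}}{1769351298169873764} \approx 1.7019 i$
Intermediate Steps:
$w{\left(O \right)} = O \left(3 + O\right)$ ($w{\left(O \right)} = \left(3 + O\right) O = O \left(3 + O\right)$)
$m = \frac{1}{4135672}$ ($m = \frac{1}{- 171 \left(3 - 171\right) + 4106944} = \frac{1}{\left(-171\right) \left(-168\right) + 4106944} = \frac{1}{28728 + 4106944} = \frac{1}{4135672} \approx 2.418 \cdot 10^{-7}$)
$\sqrt{m + \left(\frac{1603831}{-1262661} - \frac{2204027}{1355318}\right)} = \sqrt{\frac{1}{4135672} + \left(\frac{1603831}{-1262661} - \frac{2204027}{1355318}\right)} = \sqrt{\frac{1}{4135672} + \left(1603831 \left(- \frac{1}{1262661}\right) - \frac{2204027}{1355318}\right)} = \sqrt{\frac{1}{4135672} - \frac{4956639959105}{1711307181198}} = \sqrt{- \frac{10249517690822256181}{3538702596339747528}} = \frac{i \sqrt{9067498715935722905232718925219367642}}{1769351298169873764}$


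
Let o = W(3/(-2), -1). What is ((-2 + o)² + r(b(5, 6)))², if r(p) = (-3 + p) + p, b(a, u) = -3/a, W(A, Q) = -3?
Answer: 10816/25 ≈ 432.64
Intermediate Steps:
o = -3
r(p) = -3 + 2*p
((-2 + o)² + r(b(5, 6)))² = ((-2 - 3)² + (-3 + 2*(-3/5)))² = ((-5)² + (-3 + 2*(-3*⅕)))² = (25 + (-3 + 2*(-⅗)))² = (25 + (-3 - 6/5))² = (25 - 21/5)² = (104/5)² = 10816/25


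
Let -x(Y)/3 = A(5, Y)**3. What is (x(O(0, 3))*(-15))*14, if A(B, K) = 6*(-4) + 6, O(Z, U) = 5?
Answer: -3674160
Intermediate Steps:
A(B, K) = -18 (A(B, K) = -24 + 6 = -18)
x(Y) = 17496 (x(Y) = -3*(-18)**3 = -3*(-5832) = 17496)
(x(O(0, 3))*(-15))*14 = (17496*(-15))*14 = -262440*14 = -3674160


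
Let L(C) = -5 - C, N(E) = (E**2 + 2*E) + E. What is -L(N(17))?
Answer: 345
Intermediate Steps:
N(E) = E**2 + 3*E
-L(N(17)) = -(-5 - 17*(3 + 17)) = -(-5 - 17*20) = -(-5 - 1*340) = -(-5 - 340) = -1*(-345) = 345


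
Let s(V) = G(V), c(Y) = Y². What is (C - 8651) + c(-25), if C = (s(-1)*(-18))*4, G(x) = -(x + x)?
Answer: -8170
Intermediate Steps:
G(x) = -2*x
s(V) = -2*V
C = -144 (C = (-2*(-1)*(-18))*4 = (2*(-18))*4 = -36*4 = -144)
(C - 8651) + c(-25) = (-144 - 8651) + (-25)² = -8795 + 625 = -8170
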